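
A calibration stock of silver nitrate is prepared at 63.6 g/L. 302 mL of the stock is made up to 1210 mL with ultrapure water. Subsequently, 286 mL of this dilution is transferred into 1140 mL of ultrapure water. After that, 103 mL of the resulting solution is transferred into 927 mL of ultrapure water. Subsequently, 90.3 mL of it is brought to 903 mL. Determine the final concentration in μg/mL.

31.8 μg/mL

Overall dilution factor = 4.007 × 4.986 × 10 × 10 = 1998.
63.6 g/L / 1998 = 0.0318 g/L = 31.8 μg/mL.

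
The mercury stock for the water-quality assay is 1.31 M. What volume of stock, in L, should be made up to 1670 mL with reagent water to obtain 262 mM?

0.334 L

262 mM = 0.262 M.
V₁ = C₂V₂/C₁ = 0.262 × 1670 / 1.31 = 334 mL = 0.334 L.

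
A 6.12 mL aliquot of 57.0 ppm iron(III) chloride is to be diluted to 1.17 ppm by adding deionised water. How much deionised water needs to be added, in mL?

V₂ = C₁V₁/C₂ = 57.0 × 6.12 / 1.17 = 298 mL.
Diluent to add = V₂ − V₁ = 298 − 6.12 = 292 mL.

292 mL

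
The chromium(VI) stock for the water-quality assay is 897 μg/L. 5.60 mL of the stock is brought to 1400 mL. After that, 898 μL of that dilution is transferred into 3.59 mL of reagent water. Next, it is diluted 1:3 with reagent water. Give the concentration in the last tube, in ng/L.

239 ng/L

Overall dilution factor = 250 × 4.998 × 3 = 3748.
897 μg/L / 3748 = 0.239 μg/L = 239 ng/L.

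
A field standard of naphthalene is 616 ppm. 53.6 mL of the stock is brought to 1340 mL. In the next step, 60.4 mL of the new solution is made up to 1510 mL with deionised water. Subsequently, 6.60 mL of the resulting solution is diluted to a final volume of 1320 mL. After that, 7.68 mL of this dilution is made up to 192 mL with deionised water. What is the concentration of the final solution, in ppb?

Overall dilution factor = 25 × 25 × 200 × 25 = 3.12 × 10⁶.
616 ppm / 3.12 × 10⁶ = 1.97 × 10⁻⁴ ppm = 0.197 ppb.

0.197 ppb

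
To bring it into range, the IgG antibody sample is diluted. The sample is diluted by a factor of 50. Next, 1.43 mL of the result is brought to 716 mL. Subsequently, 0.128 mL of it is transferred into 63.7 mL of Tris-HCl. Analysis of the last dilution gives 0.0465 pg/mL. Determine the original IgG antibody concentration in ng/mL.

580 ng/mL

Overall dilution factor = 50 × 500.7 × 498.7 = 1.25 × 10⁷.
Original = 0.0465 pg/mL × 1.25 × 10⁷ = 5.80 × 10⁵ pg/mL = 580 ng/mL.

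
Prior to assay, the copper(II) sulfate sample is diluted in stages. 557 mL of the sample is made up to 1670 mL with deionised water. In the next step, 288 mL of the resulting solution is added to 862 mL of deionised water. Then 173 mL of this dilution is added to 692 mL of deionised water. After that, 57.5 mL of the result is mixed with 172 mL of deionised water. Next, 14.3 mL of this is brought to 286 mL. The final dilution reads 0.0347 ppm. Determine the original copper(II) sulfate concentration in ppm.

Overall dilution factor = 2.998 × 3.993 × 5 × 3.991 × 20 = 4778.
Original = 0.0347 ppm × 4778 = 166 ppm.

166 ppm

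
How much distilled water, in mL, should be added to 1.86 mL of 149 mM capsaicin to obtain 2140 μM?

128 mL

2140 μM = 2.14 mM.
V₂ = C₁V₁/C₂ = 149 × 1.86 / 2.14 = 130 mL.
Diluent to add = V₂ − V₁ = 130 − 1.86 = 128 mL.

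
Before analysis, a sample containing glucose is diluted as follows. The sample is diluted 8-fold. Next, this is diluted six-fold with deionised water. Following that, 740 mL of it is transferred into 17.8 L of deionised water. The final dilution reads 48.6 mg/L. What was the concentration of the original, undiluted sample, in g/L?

58.4 g/L

Overall dilution factor = 8 × 6 × 25.05 = 1203.
Original = 48.6 mg/L × 1203 = 5.84 × 10⁴ mg/L = 58.4 g/L.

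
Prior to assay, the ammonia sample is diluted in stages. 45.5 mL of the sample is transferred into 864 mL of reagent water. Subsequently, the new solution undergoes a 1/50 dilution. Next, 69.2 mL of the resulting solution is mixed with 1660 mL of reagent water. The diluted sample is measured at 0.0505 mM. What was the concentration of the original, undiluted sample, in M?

1.26 M

Overall dilution factor = 19.99 × 50 × 24.99 = 2.50 × 10⁴.
Original = 0.0505 mM × 2.50 × 10⁴ = 1261 mM = 1.26 M.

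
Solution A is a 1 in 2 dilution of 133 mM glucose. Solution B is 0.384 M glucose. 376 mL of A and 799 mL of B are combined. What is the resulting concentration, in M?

C_A = 133 mM / 2 = 66.5 mM.
C_B = 0.384 M = 384 mM.
C_mix = (C_A·V_A + C_B·V_B)/(V_A + V_B) = (66.5×376 + 384×799) / 1175 = 282 mM = 0.282 M.

0.282 M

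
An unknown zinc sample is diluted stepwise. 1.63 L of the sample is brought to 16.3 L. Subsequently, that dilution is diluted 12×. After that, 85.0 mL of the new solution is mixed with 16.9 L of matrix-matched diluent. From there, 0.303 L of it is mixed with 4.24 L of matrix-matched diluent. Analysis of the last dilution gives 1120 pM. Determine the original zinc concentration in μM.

403 μM

Overall dilution factor = 10 × 12 × 199.8 × 14.99 = 3.60 × 10⁵.
Original = 1120 pM × 3.60 × 10⁵ = 4.03 × 10⁸ pM = 403 μM.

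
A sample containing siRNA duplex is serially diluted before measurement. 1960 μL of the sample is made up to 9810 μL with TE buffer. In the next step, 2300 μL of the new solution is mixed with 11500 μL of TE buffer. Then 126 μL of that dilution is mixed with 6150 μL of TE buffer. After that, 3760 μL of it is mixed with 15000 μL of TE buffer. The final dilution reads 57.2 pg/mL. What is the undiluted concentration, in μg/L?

427 μg/L

Overall dilution factor = 5.005 × 6 × 49.81 × 4.989 = 7463.
Original = 57.2 pg/mL × 7463 = 4.27 × 10⁵ pg/mL = 427 μg/L.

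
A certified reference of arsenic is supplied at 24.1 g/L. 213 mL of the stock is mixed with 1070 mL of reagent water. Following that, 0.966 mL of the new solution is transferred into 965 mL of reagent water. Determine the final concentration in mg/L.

4.00 mg/L

Overall dilution factor = 6.023 × 1000.0 = 6023.
24.1 g/L / 6023 = 4.00 × 10⁻³ g/L = 4.00 mg/L.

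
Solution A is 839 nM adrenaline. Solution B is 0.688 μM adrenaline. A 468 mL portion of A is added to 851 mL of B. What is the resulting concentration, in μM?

C_B = 0.688 μM = 688 nM.
C_mix = (C_A·V_A + C_B·V_B)/(V_A + V_B) = (839×468 + 688×851) / 1319 = 742 nM = 0.742 μM.

0.742 μM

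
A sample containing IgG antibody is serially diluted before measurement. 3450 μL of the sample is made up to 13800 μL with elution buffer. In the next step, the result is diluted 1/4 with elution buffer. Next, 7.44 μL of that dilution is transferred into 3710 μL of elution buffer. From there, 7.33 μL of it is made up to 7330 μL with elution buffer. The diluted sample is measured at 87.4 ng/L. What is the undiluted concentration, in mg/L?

Overall dilution factor = 4 × 4 × 499.7 × 1000 = 7.99 × 10⁶.
Original = 87.4 ng/L × 7.99 × 10⁶ = 6.99 × 10⁸ ng/L = 699 mg/L.

699 mg/L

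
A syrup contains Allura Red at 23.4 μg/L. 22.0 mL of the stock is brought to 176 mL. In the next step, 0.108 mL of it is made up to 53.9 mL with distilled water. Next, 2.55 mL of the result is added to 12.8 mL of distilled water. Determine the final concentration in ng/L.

0.974 ng/L

Overall dilution factor = 8 × 499.1 × 6.020 = 2.40 × 10⁴.
23.4 μg/L / 2.40 × 10⁴ = 9.74 × 10⁻⁴ μg/L = 0.974 ng/L.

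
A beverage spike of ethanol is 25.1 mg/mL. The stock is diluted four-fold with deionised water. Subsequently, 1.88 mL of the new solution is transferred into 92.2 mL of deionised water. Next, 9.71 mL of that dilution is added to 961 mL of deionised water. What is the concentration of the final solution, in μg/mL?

Overall dilution factor = 4 × 50.04 × 99.97 = 2.00 × 10⁴.
25.1 mg/mL / 2.00 × 10⁴ = 1.25 × 10⁻³ mg/mL = 1.25 μg/mL.

1.25 μg/mL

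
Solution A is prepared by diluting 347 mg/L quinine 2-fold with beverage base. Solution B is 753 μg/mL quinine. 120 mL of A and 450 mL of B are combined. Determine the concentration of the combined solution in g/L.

C_A = 347 mg/L / 2 = 174 mg/L.
C_B = 753 μg/mL = 753 mg/L.
C_mix = (C_A·V_A + C_B·V_B)/(V_A + V_B) = (174×120 + 753×450) / 570.0 = 631 mg/L = 0.631 g/L.

0.631 g/L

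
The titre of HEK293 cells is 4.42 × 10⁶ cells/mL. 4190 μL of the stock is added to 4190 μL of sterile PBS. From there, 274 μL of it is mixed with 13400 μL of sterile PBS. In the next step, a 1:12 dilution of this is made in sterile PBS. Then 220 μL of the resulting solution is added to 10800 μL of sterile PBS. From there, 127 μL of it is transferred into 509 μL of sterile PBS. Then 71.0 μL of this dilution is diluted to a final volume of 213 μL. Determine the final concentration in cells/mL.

Overall dilution factor = 2 × 49.91 × 12 × 50.09 × 5.008 × 3 = 9.01 × 10⁵.
4.42 × 10⁶ cells/mL / 9.01 × 10⁵ = 4.90 cells/mL.

4.90 cells/mL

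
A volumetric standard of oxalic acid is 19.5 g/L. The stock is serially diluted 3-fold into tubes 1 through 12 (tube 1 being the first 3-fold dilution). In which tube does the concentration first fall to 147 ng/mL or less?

tube 11

Tube n has concentration 19.5 g/L / 3ⁿ.
Need 3ⁿ ≥ 19.5 g/L / 147 ng/mL = 1.33 × 10⁵, so n ≥ 10.74.
First such tube: n = 11.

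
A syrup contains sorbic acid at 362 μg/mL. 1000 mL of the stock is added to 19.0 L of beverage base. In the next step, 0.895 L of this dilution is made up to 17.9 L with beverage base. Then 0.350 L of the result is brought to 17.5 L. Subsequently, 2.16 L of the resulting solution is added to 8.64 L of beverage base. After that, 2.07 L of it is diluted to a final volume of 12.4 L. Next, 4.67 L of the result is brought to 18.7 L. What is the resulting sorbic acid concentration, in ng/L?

151 ng/L

Overall dilution factor = 20 × 20 × 50 × 5 × 5.990 × 4.004 = 2.40 × 10⁶.
362 μg/mL / 2.40 × 10⁶ = 1.51 × 10⁻⁴ μg/mL = 151 ng/L.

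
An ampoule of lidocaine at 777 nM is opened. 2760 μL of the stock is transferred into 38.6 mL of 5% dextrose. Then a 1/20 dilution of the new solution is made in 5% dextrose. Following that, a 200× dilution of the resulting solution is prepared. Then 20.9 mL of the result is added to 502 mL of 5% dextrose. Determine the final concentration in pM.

0.518 pM

Overall dilution factor = 14.99 × 20 × 200 × 25.02 = 1.50 × 10⁶.
777 nM / 1.50 × 10⁶ = 5.18 × 10⁻⁴ nM = 0.518 pM.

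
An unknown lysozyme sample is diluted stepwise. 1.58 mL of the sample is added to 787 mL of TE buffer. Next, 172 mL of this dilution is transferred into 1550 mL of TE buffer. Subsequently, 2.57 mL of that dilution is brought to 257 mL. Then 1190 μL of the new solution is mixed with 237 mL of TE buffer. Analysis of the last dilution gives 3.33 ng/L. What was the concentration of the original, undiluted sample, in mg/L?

Overall dilution factor = 499.1 × 10.01 × 100 × 200.2 = 1.00 × 10⁸.
Original = 3.33 ng/L × 1.00 × 10⁸ = 3.33 × 10⁸ ng/L = 333 mg/L.

333 mg/L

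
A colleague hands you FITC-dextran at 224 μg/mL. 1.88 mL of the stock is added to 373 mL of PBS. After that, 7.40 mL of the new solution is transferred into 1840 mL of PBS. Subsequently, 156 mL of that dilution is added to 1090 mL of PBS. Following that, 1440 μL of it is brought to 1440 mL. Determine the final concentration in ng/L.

Overall dilution factor = 199.4 × 249.6 × 7.987 × 1000 = 3.98 × 10⁸.
224 μg/mL / 3.98 × 10⁸ = 5.63 × 10⁻⁷ μg/mL = 0.563 ng/L.

0.563 ng/L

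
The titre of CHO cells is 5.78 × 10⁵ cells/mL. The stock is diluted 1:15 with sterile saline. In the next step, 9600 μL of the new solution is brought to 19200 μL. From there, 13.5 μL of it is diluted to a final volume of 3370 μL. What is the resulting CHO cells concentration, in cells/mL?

77.2 cells/mL

Overall dilution factor = 15 × 2 × 249.6 = 7489.
5.78 × 10⁵ cells/mL / 7489 = 77.2 cells/mL.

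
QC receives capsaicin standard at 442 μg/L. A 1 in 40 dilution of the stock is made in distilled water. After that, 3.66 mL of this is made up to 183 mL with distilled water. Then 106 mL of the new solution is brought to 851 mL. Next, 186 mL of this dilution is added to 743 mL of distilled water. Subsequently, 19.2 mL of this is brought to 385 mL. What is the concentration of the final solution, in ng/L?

0.275 ng/L

Overall dilution factor = 40 × 50 × 8.028 × 4.995 × 20.05 = 1.61 × 10⁶.
442 μg/L / 1.61 × 10⁶ = 2.75 × 10⁻⁴ μg/L = 0.275 ng/L.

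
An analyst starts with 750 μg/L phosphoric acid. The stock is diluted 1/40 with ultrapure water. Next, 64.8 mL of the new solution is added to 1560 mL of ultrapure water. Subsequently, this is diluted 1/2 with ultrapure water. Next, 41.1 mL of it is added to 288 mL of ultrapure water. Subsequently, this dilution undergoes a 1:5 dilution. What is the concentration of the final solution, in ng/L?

9.34 ng/L

Overall dilution factor = 40 × 25.07 × 2 × 8.007 × 5 = 8.03 × 10⁴.
750 μg/L / 8.03 × 10⁴ = 9.34 × 10⁻³ μg/L = 9.34 ng/L.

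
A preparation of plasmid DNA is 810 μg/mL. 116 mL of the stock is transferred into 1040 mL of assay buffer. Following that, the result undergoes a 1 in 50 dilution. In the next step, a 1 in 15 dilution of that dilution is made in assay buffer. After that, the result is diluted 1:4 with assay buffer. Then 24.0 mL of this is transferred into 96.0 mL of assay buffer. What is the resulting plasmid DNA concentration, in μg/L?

Overall dilution factor = 9.966 × 50 × 15 × 4 × 5 = 1.49 × 10⁵.
810 μg/mL / 1.49 × 10⁵ = 5.42 × 10⁻³ μg/mL = 5.42 μg/L.

5.42 μg/L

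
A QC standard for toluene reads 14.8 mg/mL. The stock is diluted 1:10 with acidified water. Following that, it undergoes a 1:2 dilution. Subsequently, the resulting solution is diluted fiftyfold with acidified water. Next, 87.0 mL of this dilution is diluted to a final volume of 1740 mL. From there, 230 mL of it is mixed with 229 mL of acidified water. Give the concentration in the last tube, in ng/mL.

371 ng/mL

Overall dilution factor = 10 × 2 × 50 × 20 × 1.996 = 3.99 × 10⁴.
14.8 mg/mL / 3.99 × 10⁴ = 3.71 × 10⁻⁴ mg/mL = 371 ng/mL.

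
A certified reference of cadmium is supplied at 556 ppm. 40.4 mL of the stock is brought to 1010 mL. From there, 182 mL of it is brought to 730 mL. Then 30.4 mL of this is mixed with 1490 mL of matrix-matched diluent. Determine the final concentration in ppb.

111 ppb

Overall dilution factor = 25 × 4.011 × 50.01 = 5015.
556 ppm / 5015 = 0.111 ppm = 111 ppb.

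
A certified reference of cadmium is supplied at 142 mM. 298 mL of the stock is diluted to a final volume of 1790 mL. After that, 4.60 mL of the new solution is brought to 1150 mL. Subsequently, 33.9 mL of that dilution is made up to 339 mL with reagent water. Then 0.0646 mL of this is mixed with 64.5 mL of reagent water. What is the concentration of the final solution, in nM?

9.46 nM

Overall dilution factor = 6.007 × 250 × 10 × 999.5 = 1.50 × 10⁷.
142 mM / 1.50 × 10⁷ = 9.46 × 10⁻⁶ mM = 9.46 nM.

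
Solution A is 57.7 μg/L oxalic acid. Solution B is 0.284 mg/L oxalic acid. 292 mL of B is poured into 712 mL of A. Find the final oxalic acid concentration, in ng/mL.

124 ng/mL

C_B = 0.284 mg/L = 284 μg/L.
C_mix = (C_A·V_A + C_B·V_B)/(V_A + V_B) = (57.7×712 + 284×292) / 1004 = 124 μg/L = 124 ng/mL.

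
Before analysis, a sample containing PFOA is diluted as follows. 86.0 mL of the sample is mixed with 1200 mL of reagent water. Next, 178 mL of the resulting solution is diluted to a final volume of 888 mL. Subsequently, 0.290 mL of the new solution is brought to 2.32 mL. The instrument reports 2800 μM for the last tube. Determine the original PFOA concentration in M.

1.67 M

Overall dilution factor = 14.95 × 4.989 × 8 = 597.
Original = 2800 μM × 597 = 1.67 × 10⁶ μM = 1.67 M.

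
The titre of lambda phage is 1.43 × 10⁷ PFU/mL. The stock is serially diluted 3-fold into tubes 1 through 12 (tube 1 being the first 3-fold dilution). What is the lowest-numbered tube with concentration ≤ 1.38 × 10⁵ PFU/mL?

Tube n has concentration 1.43 × 10⁷ PFU/mL / 3ⁿ.
Need 3ⁿ ≥ 1.43 × 10⁷ PFU/mL / 1.38 × 10⁵ PFU/mL = 104, so n ≥ 4.22.
First such tube: n = 5.

tube 5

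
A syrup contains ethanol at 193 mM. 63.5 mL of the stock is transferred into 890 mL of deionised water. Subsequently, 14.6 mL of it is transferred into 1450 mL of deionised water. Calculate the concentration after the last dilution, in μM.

Overall dilution factor = 15.02 × 100.3 = 1506.
193 mM / 1506 = 0.128 mM = 128 μM.

128 μM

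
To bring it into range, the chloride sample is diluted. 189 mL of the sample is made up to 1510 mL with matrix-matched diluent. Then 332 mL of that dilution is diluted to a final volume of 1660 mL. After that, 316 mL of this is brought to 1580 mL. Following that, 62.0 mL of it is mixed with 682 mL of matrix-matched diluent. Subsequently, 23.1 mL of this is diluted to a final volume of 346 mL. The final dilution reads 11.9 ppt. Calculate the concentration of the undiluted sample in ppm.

0.427 ppm

Overall dilution factor = 7.989 × 5 × 5 × 12 × 14.98 = 3.59 × 10⁴.
Original = 11.9 ppt × 3.59 × 10⁴ = 4.27 × 10⁵ ppt = 0.427 ppm.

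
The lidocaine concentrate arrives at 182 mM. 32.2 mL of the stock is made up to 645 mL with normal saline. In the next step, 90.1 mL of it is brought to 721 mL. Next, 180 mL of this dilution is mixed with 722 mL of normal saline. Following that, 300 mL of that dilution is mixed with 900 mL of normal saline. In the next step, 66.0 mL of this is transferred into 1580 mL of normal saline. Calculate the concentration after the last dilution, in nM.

Overall dilution factor = 20.03 × 8.002 × 5.011 × 4 × 24.94 = 8.01 × 10⁴.
182 mM / 8.01 × 10⁴ = 2.27 × 10⁻³ mM = 2270 nM.

2270 nM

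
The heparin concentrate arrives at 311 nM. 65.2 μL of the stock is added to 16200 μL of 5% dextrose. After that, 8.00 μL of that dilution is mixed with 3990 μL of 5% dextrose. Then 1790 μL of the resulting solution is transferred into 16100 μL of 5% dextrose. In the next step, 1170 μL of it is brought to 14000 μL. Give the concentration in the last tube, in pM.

Overall dilution factor = 249.5 × 499.8 × 9.994 × 11.97 = 1.49 × 10⁷.
311 nM / 1.49 × 10⁷ = 2.09 × 10⁻⁵ nM = 0.0209 pM.

0.0209 pM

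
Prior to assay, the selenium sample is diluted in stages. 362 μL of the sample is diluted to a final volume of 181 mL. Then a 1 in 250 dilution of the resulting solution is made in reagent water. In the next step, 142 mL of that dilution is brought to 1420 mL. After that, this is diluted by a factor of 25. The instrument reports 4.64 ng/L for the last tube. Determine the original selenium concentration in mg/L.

145 mg/L

Overall dilution factor = 500 × 250 × 10 × 25 = 3.13 × 10⁷.
Original = 4.64 ng/L × 3.13 × 10⁷ = 1.45 × 10⁸ ng/L = 145 mg/L.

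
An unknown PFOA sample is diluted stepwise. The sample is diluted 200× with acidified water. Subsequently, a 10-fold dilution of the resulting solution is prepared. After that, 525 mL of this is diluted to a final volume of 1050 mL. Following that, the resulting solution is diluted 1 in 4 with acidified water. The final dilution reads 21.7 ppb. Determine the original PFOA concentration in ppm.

347 ppm

Overall dilution factor = 200 × 10 × 2 × 4 = 1.60 × 10⁴.
Original = 21.7 ppb × 1.60 × 10⁴ = 3.47 × 10⁵ ppb = 347 ppm.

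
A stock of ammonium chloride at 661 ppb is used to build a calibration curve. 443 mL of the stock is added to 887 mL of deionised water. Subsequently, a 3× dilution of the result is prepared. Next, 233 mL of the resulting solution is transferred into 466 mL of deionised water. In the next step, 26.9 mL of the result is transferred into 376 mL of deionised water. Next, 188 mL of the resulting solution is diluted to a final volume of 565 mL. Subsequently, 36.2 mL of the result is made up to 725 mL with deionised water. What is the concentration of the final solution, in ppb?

0.0271 ppb

Overall dilution factor = 3.002 × 3 × 3 × 14.98 × 3.005 × 20.03 = 2.44 × 10⁴.
661 ppb / 2.44 × 10⁴ = 0.0271 ppb.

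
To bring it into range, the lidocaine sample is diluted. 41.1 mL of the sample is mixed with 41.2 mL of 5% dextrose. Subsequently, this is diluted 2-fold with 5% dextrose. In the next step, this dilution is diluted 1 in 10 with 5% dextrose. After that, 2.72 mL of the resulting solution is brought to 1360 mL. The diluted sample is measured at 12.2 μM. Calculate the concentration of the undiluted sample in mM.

Overall dilution factor = 2.002 × 2 × 10 × 500 = 2.00 × 10⁴.
Original = 12.2 μM × 2.00 × 10⁴ = 2.44 × 10⁵ μM = 244 mM.

244 mM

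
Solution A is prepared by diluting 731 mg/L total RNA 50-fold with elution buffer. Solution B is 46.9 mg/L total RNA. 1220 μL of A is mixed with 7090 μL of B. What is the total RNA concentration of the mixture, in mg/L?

C_A = 731 mg/L / 50 = 14.6 mg/L.
C_mix = (C_A·V_A + C_B·V_B)/(V_A + V_B) = (14.6×1220 + 46.9×7090) / 8310 = 42.2 mg/L.

42.2 mg/L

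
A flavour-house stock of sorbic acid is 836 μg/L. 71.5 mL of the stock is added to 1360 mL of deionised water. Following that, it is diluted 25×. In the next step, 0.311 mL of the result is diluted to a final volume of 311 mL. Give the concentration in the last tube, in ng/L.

Overall dilution factor = 20.02 × 25 × 1000 = 5.01 × 10⁵.
836 μg/L / 5.01 × 10⁵ = 1.67 × 10⁻³ μg/L = 1.67 ng/L.

1.67 ng/L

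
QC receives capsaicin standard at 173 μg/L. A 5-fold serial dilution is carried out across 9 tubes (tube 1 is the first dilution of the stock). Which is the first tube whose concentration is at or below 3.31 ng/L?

tube 7

Tube n has concentration 173 μg/L / 5ⁿ.
Need 5ⁿ ≥ 173 μg/L / 3.31 ng/L = 5.23 × 10⁴, so n ≥ 6.75.
First such tube: n = 7.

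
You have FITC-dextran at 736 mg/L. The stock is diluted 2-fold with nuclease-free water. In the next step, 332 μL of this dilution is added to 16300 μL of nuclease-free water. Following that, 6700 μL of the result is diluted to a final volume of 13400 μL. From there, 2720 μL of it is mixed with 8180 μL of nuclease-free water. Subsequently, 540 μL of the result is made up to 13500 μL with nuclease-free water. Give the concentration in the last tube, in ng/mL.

Overall dilution factor = 2 × 50.10 × 2 × 4.007 × 25 = 2.01 × 10⁴.
736 mg/L / 2.01 × 10⁴ = 0.0367 mg/L = 36.7 ng/mL.

36.7 ng/mL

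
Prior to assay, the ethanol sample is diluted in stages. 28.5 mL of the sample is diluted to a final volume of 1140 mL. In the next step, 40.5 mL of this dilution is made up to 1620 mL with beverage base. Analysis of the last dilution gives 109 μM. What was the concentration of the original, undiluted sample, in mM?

174 mM

Overall dilution factor = 40 × 40 = 1600.
Original = 109 μM × 1600 = 1.74 × 10⁵ μM = 174 mM.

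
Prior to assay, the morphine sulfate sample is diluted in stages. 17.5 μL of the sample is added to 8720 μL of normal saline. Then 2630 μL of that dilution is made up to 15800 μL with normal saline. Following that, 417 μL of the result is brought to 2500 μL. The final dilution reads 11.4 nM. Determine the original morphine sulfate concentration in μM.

Overall dilution factor = 499.3 × 6.008 × 5.995 = 1.80 × 10⁴.
Original = 11.4 nM × 1.80 × 10⁴ = 2.05 × 10⁵ nM = 205 μM.

205 μM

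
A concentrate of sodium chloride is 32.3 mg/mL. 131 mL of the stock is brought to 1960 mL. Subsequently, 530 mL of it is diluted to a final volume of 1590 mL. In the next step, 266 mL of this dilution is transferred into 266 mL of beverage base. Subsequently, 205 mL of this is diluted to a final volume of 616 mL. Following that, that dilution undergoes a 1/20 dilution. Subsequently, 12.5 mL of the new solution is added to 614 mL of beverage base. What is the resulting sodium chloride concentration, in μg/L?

Overall dilution factor = 14.96 × 3 × 2 × 3.005 × 20 × 50.12 = 2.70 × 10⁵.
32.3 mg/mL / 2.70 × 10⁵ = 1.19 × 10⁻⁴ mg/mL = 119 μg/L.

119 μg/L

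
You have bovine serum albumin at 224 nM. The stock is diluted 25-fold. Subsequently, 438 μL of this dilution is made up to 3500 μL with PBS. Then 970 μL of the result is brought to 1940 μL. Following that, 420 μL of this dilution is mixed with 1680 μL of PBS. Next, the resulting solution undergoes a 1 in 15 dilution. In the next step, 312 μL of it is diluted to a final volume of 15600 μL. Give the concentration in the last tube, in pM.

0.150 pM

Overall dilution factor = 25 × 7.991 × 2 × 5 × 15 × 50 = 1.50 × 10⁶.
224 nM / 1.50 × 10⁶ = 1.50 × 10⁻⁴ nM = 0.150 pM.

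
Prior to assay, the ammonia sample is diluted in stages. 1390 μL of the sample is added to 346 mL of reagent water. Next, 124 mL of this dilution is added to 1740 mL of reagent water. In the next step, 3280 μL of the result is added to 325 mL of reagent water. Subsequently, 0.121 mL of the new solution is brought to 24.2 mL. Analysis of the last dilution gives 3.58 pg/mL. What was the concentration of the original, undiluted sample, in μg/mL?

Overall dilution factor = 249.9 × 15.03 × 100.1 × 200 = 7.52 × 10⁷.
Original = 3.58 pg/mL × 7.52 × 10⁷ = 2.69 × 10⁸ pg/mL = 269 μg/mL.

269 μg/mL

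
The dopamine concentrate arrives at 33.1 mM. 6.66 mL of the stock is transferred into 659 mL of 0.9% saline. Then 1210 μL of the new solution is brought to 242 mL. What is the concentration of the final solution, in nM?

1660 nM

Overall dilution factor = 99.95 × 200 = 2.00 × 10⁴.
33.1 mM / 2.00 × 10⁴ = 1.66 × 10⁻³ mM = 1660 nM.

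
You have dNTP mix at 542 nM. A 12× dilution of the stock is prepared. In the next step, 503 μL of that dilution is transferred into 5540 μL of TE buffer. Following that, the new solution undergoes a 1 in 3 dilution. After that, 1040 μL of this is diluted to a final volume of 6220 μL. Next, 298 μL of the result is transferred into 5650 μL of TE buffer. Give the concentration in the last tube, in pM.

10.5 pM

Overall dilution factor = 12 × 12.01 × 3 × 5.981 × 19.96 = 5.16 × 10⁴.
542 nM / 5.16 × 10⁴ = 0.0105 nM = 10.5 pM.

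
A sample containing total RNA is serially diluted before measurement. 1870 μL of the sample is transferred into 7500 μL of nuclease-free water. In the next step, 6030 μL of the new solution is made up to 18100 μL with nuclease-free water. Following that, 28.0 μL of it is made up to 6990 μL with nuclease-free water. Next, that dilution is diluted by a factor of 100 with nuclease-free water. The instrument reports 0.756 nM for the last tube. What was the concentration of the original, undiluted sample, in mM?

0.284 mM

Overall dilution factor = 5.011 × 3.002 × 249.6 × 100 = 3.75 × 10⁵.
Original = 0.756 nM × 3.75 × 10⁵ = 2.84 × 10⁵ nM = 0.284 mM.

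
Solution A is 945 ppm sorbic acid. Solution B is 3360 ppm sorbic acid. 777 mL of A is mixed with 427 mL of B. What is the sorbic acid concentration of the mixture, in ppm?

C_mix = (C_A·V_A + C_B·V_B)/(V_A + V_B) = (945×777 + 3360×427) / 1204 = 1801 ppm.

1800 ppm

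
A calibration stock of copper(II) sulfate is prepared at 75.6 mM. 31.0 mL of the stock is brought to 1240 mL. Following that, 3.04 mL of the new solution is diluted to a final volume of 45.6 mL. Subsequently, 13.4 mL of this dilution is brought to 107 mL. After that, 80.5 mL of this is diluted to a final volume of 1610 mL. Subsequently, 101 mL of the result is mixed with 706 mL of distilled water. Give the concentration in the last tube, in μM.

0.0987 μM

Overall dilution factor = 40 × 15 × 7.985 × 20 × 7.990 = 7.66 × 10⁵.
75.6 mM / 7.66 × 10⁵ = 9.87 × 10⁻⁵ mM = 0.0987 μM.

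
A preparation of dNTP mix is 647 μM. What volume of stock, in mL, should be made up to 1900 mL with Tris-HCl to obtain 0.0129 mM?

37.9 mL

0.0129 mM = 12.9 μM.
V₁ = C₂V₂/C₁ = 12.9 × 1900 / 647 = 37.9 mL.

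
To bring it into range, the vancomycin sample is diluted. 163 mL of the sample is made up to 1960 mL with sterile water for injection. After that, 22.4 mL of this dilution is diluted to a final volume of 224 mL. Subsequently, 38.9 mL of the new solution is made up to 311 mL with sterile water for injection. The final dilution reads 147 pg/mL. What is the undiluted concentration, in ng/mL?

141 ng/mL

Overall dilution factor = 12.02 × 10 × 7.995 = 961.
Original = 147 pg/mL × 961 = 1.41 × 10⁵ pg/mL = 141 ng/mL.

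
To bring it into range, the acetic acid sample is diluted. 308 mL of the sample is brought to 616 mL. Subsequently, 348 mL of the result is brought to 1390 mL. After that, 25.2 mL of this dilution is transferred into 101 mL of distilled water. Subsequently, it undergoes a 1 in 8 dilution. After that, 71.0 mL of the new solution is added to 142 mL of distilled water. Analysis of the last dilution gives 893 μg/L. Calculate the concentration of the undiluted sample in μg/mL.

Overall dilution factor = 2 × 3.994 × 5.008 × 8 × 3 = 960.
Original = 893 μg/L × 960 = 8.57 × 10⁵ μg/L = 857 μg/mL.

857 μg/mL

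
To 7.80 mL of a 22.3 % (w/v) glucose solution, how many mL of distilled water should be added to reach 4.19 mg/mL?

4.19 mg/mL = 0.419 % (w/v).
V₂ = C₁V₁/C₂ = 22.3 × 7.80 / 0.419 = 415 mL.
Diluent to add = V₂ − V₁ = 415 − 7.80 = 407 mL.

407 mL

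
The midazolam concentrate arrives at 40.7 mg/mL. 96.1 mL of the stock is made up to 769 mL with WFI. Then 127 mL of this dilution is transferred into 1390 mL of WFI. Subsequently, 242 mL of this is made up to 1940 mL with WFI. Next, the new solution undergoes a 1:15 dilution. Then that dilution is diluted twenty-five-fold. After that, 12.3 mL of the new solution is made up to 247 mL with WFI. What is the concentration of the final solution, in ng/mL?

Overall dilution factor = 8.002 × 11.94 × 8.017 × 15 × 25 × 20.08 = 5.77 × 10⁶.
40.7 mg/mL / 5.77 × 10⁶ = 7.05 × 10⁻⁶ mg/mL = 7.05 ng/mL.

7.05 ng/mL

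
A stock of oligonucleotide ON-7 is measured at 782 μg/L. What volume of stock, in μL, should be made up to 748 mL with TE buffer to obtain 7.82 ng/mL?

7.82 ng/mL = 7.82 μg/L.
V₁ = C₂V₂/C₁ = 7.82 × 748 / 782 = 7.48 mL = 7480 μL.

7480 μL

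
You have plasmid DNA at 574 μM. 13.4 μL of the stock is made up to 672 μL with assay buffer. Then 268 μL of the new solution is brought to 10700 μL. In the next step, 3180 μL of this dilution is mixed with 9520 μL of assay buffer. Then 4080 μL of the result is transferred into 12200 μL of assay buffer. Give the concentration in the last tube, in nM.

18.0 nM

Overall dilution factor = 50.15 × 39.93 × 3.994 × 3.990 = 3.19 × 10⁴.
574 μM / 3.19 × 10⁴ = 0.0180 μM = 18.0 nM.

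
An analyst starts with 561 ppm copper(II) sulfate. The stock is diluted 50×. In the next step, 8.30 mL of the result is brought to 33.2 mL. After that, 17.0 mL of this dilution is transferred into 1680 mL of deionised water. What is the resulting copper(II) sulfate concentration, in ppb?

28.1 ppb

Overall dilution factor = 50 × 4 × 99.82 = 2.00 × 10⁴.
561 ppm / 2.00 × 10⁴ = 0.0281 ppm = 28.1 ppb.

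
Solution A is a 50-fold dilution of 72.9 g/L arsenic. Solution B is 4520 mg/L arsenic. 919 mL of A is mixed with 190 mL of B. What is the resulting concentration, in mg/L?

C_A = 72.9 g/L / 50 = 1.46 g/L.
C_B = 4520 mg/L = 4.52 g/L.
C_mix = (C_A·V_A + C_B·V_B)/(V_A + V_B) = (1.46×919 + 4.52×190) / 1109 = 1.98 g/L = 1980 mg/L.

1980 mg/L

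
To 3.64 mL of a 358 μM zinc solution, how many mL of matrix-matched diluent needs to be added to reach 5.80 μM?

V₂ = C₁V₁/C₂ = 358 × 3.64 / 5.80 = 225 mL.
Diluent to add = V₂ − V₁ = 225 − 3.64 = 221 mL.

221 mL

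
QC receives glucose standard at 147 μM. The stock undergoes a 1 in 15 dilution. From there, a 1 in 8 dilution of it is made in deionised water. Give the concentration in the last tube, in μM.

1.22 μM

Overall dilution factor = 15 × 8 = 120.
147 μM / 120 = 1.22 μM.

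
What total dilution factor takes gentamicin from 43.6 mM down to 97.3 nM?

4.48 × 10⁵

Factor = C₀/C_target = 43.6 mM / 97.3 nM = 4.48 × 10⁵.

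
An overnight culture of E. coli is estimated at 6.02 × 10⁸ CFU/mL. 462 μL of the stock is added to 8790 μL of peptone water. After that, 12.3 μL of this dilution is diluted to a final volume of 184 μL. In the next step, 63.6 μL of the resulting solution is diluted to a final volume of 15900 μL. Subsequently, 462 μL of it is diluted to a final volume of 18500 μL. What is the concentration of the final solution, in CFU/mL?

Overall dilution factor = 20.03 × 14.96 × 250 × 40.04 = 3.00 × 10⁶.
6.02 × 10⁸ CFU/mL / 3.00 × 10⁶ = 201 CFU/mL.

201 CFU/mL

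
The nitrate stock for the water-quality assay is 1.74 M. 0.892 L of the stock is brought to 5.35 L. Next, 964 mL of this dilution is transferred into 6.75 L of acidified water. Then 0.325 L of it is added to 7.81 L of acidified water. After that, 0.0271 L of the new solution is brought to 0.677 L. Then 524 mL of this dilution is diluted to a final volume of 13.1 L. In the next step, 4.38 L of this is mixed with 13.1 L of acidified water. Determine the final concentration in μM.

0.581 μM

Overall dilution factor = 5.998 × 8.002 × 25.03 × 24.98 × 25 × 3.991 = 2.99 × 10⁶.
1.74 M / 2.99 × 10⁶ = 5.81 × 10⁻⁷ M = 0.581 μM.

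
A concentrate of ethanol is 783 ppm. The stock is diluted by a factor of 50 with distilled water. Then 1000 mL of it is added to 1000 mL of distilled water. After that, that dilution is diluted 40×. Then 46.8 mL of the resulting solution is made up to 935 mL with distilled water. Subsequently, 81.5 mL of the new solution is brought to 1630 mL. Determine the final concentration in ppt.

Overall dilution factor = 50 × 2 × 40 × 19.98 × 20 = 1.60 × 10⁶.
783 ppm / 1.60 × 10⁶ = 4.90 × 10⁻⁴ ppm = 490 ppt.

490 ppt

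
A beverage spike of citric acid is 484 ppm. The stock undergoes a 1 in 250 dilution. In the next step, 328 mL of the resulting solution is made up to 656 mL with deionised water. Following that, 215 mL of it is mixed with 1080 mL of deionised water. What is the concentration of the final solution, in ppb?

161 ppb

Overall dilution factor = 250 × 2 × 6.023 = 3012.
484 ppm / 3012 = 0.161 ppm = 161 ppb.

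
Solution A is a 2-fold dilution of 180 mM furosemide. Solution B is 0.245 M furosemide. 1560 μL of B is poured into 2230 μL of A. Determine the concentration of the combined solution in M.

C_A = 180 mM / 2 = 90.0 mM.
C_B = 0.245 M = 245 mM.
C_mix = (C_A·V_A + C_B·V_B)/(V_A + V_B) = (90.0×2230 + 245×1560) / 3790 = 154 mM = 0.154 M.

0.154 M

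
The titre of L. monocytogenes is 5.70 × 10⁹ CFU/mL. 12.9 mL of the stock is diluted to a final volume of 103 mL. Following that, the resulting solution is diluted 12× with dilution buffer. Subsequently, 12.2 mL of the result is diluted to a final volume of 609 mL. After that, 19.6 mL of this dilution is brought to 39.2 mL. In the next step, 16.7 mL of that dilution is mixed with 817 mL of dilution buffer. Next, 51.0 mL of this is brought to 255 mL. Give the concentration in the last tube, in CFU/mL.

2390 CFU/mL

Overall dilution factor = 7.984 × 12 × 49.92 × 2 × 49.92 × 5 = 2.39 × 10⁶.
5.70 × 10⁹ CFU/mL / 2.39 × 10⁶ = 2390 CFU/mL.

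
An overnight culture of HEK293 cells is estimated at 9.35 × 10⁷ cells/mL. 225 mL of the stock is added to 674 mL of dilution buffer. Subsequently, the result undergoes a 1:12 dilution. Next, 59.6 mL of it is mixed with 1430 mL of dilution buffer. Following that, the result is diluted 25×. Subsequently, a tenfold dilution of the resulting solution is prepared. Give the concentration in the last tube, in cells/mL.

Overall dilution factor = 3.996 × 12 × 24.99 × 25 × 10 = 3.00 × 10⁵.
9.35 × 10⁷ cells/mL / 3.00 × 10⁵ = 312 cells/mL.

312 cells/mL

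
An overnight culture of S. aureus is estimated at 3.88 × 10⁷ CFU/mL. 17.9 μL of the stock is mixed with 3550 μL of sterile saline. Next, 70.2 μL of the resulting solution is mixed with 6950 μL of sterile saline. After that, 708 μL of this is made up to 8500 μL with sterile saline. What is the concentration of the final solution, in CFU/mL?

162 CFU/mL

Overall dilution factor = 199.3 × 100.0 × 12.01 = 2.39 × 10⁵.
3.88 × 10⁷ CFU/mL / 2.39 × 10⁵ = 162 CFU/mL.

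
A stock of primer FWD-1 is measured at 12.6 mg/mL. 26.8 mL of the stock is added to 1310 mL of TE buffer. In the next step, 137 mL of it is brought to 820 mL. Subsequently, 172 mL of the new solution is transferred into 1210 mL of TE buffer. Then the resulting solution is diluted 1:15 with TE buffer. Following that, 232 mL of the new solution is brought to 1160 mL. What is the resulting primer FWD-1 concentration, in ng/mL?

Overall dilution factor = 49.88 × 5.985 × 8.035 × 15 × 5 = 1.80 × 10⁵.
12.6 mg/mL / 1.80 × 10⁵ = 7.00 × 10⁻⁵ mg/mL = 70.0 ng/mL.

70.0 ng/mL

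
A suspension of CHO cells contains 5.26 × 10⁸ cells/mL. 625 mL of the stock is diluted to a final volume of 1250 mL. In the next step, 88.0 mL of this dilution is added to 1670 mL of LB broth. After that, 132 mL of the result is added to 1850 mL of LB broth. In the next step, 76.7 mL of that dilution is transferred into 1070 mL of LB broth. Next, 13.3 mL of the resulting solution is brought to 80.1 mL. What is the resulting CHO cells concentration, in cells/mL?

9740 cells/mL

Overall dilution factor = 2 × 19.98 × 15.02 × 14.95 × 6.023 = 5.40 × 10⁴.
5.26 × 10⁸ cells/mL / 5.40 × 10⁴ = 9740 cells/mL.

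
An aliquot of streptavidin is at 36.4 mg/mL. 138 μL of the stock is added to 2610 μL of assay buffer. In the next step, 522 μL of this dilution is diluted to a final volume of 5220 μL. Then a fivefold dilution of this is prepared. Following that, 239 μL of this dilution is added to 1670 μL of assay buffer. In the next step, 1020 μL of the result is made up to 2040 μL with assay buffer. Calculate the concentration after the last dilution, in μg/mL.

2.29 μg/mL

Overall dilution factor = 19.91 × 10 × 5 × 7.987 × 2 = 1.59 × 10⁴.
36.4 mg/mL / 1.59 × 10⁴ = 2.29 × 10⁻³ mg/mL = 2.29 μg/mL.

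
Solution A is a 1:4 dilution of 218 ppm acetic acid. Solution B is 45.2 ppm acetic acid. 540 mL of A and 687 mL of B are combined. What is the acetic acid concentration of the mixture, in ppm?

C_A = 218 ppm / 4 = 54.5 ppm.
C_mix = (C_A·V_A + C_B·V_B)/(V_A + V_B) = (54.5×540 + 45.2×687) / 1227 = 49.3 ppm.

49.3 ppm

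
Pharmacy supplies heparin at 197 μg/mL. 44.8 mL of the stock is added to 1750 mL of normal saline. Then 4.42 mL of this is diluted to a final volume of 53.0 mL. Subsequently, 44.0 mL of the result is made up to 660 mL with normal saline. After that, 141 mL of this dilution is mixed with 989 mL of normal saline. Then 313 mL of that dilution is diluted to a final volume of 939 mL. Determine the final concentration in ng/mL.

1.14 ng/mL

Overall dilution factor = 40.06 × 11.99 × 15 × 8.014 × 3 = 1.73 × 10⁵.
197 μg/mL / 1.73 × 10⁵ = 1.14 × 10⁻³ μg/mL = 1.14 ng/mL.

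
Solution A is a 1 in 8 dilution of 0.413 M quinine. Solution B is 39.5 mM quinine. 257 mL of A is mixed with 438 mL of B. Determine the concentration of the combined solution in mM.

44.0 mM

C_A = 0.413 M / 8 = 0.0516 M.
C_B = 39.5 mM = 0.0395 M.
C_mix = (C_A·V_A + C_B·V_B)/(V_A + V_B) = (0.0516×257 + 0.0395×438) / 695.0 = 0.0440 M = 44.0 mM.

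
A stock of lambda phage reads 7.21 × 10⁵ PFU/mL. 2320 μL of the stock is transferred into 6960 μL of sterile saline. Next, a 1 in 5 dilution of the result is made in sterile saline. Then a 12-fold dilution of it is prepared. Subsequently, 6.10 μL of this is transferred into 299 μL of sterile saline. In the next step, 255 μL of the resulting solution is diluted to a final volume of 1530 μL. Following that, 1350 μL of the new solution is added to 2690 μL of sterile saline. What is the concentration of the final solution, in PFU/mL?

3.35 PFU/mL

Overall dilution factor = 4 × 5 × 12 × 50.02 × 6 × 2.993 = 2.16 × 10⁵.
7.21 × 10⁵ PFU/mL / 2.16 × 10⁵ = 3.35 PFU/mL.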